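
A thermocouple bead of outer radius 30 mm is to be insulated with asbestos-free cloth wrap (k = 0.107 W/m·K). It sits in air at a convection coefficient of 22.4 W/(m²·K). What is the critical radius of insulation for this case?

r_cr ≈ 9.55 mm

For a sphere r_cr = 2k/h = 2×0.107/22.4
r_cr = 9.55 mm; since the bare radius (30 mm) is above r_cr, any added insulation will reduce heat loss.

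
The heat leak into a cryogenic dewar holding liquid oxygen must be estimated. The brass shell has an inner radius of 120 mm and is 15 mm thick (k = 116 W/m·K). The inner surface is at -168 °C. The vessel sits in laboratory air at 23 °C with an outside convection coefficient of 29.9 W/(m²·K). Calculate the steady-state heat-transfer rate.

Radial (spherical) resistances in series:
R_brass shell = (1/0.12 − 1/0.135)/(4π×116) = 6.352×10^-4 K/W
R_outer film = 1/(h·4πr_o²) = 1/(29.9×4π×0.135²) = 0.146 K/W
R_total = 0.1467 K/W
Q = ΔT/R_total = 191/0.1467

Q ≈ 1300 W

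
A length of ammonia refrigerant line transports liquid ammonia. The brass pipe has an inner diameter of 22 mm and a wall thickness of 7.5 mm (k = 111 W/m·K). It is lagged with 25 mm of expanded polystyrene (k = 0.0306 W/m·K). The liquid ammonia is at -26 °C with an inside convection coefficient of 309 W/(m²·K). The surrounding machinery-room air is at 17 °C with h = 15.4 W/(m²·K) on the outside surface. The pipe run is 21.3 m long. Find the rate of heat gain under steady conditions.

Per-layer cylindrical resistances, series-summed:
R_inner film = 1/(h_i·2πr₁L) = 1/(309×2π×0.011×21.3) = 0.002198 K/W
R_brass pipe wall = ln(18.5/11)/(2π×111×21.3) = 3.5×10^-5 K/W
R_expanded polystyrene = ln(43.5/18.5)/(2π×0.0306×21.3) = 0.2088 K/W
R_outer film = 1/(h_o·2πr_oL) = 1/(15.4×2π×0.0435×21.3) = 0.01115 K/W
R_total = 0.2222 K/W
Q = ΔT/R_total = 43/0.2222

Q ≈ 194 W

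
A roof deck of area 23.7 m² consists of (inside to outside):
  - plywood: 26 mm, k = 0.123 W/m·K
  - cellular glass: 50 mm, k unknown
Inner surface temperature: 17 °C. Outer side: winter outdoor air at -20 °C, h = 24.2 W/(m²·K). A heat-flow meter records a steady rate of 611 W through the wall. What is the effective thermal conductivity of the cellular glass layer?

Thermal resistances in series:
R_plywood = L/(kA) = 0.026/(0.123×23.7) = 0.008919 K/W
R_outer film = 1/(h_o·A) = 1/(24.2×23.7) = 0.001744 K/W
Sum of known resistances R_other = 0.01066 K/W
Total R = ΔT/Q = 37/611 = 0.06056 K/W
R_cellular glass = R_total − R_other = 0.04989 K/W
k = L/(R·A) = 0.05/(0.04989×23.7)

k ≈ 0.0423 W/(m·K)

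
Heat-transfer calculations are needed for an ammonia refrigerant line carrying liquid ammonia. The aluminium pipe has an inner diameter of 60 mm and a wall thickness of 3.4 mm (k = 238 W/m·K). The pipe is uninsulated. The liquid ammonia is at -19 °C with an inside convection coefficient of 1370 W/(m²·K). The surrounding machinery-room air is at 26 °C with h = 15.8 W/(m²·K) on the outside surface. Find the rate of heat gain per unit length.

q′ ≈ 147 W/m

Radial resistances (cylindrical: R_cond = ln(r_o/r_i)/(2πkL), R_conv = 1/(h·2πrL)):
R_inner film = 1/(h_i·2πr₁L) = 1/(1370×2π×0.03×1) = 0.003872 K/W
R_aluminium pipe wall = ln(33.4/30)/(2π×238×1) = 7.179×10^-5 K/W
R_outer film = 1/(h_o·2πr_oL) = 1/(15.8×2π×0.0334×1) = 0.3016 K/W
R_total = 0.3055 K/W
Q = ΔT/R_total = 45/0.3055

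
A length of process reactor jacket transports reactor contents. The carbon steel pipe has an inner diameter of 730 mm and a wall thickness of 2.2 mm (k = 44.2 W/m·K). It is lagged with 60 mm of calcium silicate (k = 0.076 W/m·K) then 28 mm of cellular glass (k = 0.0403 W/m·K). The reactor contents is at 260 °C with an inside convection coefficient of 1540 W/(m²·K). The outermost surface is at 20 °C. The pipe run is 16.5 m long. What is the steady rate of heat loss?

Q ≈ 6970 W

Radial resistances (cylindrical: R_cond = ln(r_o/r_i)/(2πkL), R_conv = 1/(h·2πrL)):
R_inner film = 1/(h_i·2πr₁L) = 1/(1540×2π×0.365×16.5) = 1.716×10^-5 K/W
R_carbon steel pipe wall = ln(367.2/365)/(2π×44.2×16.5) = 1.311×10^-6 K/W
R_calcium silicate = ln(427.2/367.2)/(2π×0.076×16.5) = 0.01921 K/W
R_cellular glass = ln(455.2/427.2)/(2π×0.0403×16.5) = 0.01519 K/W
R_total = 0.03442 K/W
Q = ΔT/R_total = 240/0.03442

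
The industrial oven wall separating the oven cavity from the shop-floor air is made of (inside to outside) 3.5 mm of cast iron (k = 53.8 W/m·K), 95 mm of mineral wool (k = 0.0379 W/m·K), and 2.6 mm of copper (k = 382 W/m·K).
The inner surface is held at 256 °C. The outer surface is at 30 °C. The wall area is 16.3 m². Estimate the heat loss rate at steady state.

Q ≈ 1470 W

Model the wall as resistances in series:
R_cast iron = L/(kA) = 0.0035/(53.8×16.3) = 3.991×10^-6 K/W
R_mineral wool = L/(kA) = 0.095/(0.0379×16.3) = 0.1538 K/W
R_copper = L/(kA) = 0.0026/(382×16.3) = 4.176×10^-7 K/W
R_total = 0.1538 K/W
Q = ΔT / R_total = 226 / 0.1538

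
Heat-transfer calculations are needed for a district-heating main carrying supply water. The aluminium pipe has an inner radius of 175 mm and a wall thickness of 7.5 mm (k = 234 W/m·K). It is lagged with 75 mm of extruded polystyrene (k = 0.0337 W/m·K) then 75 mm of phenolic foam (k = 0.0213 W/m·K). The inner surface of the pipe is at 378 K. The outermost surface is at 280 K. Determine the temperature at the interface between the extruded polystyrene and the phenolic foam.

T ≈ 333 K

Treating each annulus and film as a series resistance:
R_aluminium pipe wall = ln(182.5/175)/(2π×234×1) = 2.854×10^-5 K/W
R_extruded polystyrene = ln(257.5/182.5)/(2π×0.0337×1) = 1.626 K/W
R_phenolic foam = ln(332.5/257.5)/(2π×0.0213×1) = 1.91 K/W
R_total = 3.536 K/W
Q = ΔT/R_total = 98/3.536
Q = 27.7 W/m
T_interface = T_inner − Q·ΣR(inner→interface) = 378 − 27.7×1.626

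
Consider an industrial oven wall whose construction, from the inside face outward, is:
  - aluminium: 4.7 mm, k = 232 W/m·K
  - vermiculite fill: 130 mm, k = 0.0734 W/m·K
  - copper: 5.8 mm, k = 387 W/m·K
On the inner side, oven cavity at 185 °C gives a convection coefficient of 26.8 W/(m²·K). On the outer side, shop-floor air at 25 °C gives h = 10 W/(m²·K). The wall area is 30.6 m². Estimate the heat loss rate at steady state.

Q ≈ 2570 W

Thermal resistances in series:
R_inner film = 1/(h_i·A) = 1/(26.8×30.6) = 0.001219 K/W
R_aluminium = L/(kA) = 0.0047/(232×30.6) = 6.62×10^-7 K/W
R_vermiculite fill = L/(kA) = 0.13/(0.0734×30.6) = 0.05788 K/W
R_copper = L/(kA) = 0.0058/(387×30.6) = 4.898×10^-7 K/W
R_outer film = 1/(h_o·A) = 1/(10×30.6) = 0.003268 K/W
R_total = 0.06237 K/W
Q = ΔT / R_total = 160 / 0.06237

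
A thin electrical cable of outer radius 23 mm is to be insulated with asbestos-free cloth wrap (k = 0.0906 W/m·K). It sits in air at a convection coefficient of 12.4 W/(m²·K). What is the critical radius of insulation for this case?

For a cylinder r_cr = k/h = 0.0906/12.4
r_cr = 7.31 mm; since the bare radius (23 mm) is above r_cr, any added insulation will reduce heat loss.

r_cr ≈ 7.31 mm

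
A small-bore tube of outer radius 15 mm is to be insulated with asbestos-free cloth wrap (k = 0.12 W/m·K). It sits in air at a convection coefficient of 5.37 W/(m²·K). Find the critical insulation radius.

For a cylinder r_cr = k/h = 0.12/5.37
r_cr = 22.3 mm; since the bare radius (15 mm) is below r_cr, adding a thin layer of insulation will *increase* heat loss.

r_cr ≈ 22.3 mm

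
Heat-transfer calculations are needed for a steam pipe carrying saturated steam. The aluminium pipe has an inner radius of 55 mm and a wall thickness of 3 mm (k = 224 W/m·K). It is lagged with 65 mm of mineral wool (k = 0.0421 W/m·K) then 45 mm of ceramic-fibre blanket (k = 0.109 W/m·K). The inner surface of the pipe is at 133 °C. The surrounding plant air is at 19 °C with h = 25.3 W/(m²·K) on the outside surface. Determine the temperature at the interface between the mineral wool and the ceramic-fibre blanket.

T ≈ 35.8 °C

For a radial system each layer contributes R = ln(r_out/r_in)/(2πkL); films add R = 1/(hA).
R_aluminium pipe wall = ln(58/55)/(2π×224×1) = 3.774×10^-5 K/W
R_mineral wool = ln(123/58)/(2π×0.0421×1) = 2.842 K/W
R_ceramic-fibre blanket = ln(168/123)/(2π×0.109×1) = 0.4552 K/W
R_outer film = 1/(h_o·2πr_oL) = 1/(25.3×2π×0.168×1) = 0.03744 K/W
R_total = 3.335 K/W
Q = ΔT/R_total = 114/3.335
Q = 34.2 W/m
T_interface = T_inner − Q·ΣR(inner→interface) = 133 − 34.2×2.842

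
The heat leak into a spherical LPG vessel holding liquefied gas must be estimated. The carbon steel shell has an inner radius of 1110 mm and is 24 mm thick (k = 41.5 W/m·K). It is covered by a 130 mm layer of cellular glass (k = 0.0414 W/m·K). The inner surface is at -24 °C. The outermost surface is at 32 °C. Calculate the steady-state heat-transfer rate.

For a spherical shell R = (1/r₁ − 1/r₂)/(4πk); film R = 1/(h·4πr²). In series:
R_carbon steel shell = (1/1.11 − 1/1.134)/(4π×41.5) = 3.656×10^-5 K/W
R_cellular glass = (1/1.134 − 1/1.264)/(4π×0.0414) = 0.1743 K/W
R_total = 0.1744 K/W
Q = ΔT/R_total = 56/0.1744

Q ≈ 321 W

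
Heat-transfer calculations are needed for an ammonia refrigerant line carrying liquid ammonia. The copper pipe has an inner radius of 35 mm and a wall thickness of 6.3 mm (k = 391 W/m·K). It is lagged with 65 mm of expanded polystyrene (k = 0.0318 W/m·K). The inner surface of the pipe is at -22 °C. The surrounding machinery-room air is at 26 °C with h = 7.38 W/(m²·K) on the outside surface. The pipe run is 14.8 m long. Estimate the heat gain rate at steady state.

Q ≈ 144 W

Radial resistances (cylindrical: R_cond = ln(r_o/r_i)/(2πkL), R_conv = 1/(h·2πrL)):
R_copper pipe wall = ln(41.3/35)/(2π×391×14.8) = 4.552×10^-6 K/W
R_expanded polystyrene = ln(106.3/41.3)/(2π×0.0318×14.8) = 0.3197 K/W
R_outer film = 1/(h_o·2πr_oL) = 1/(7.38×2π×0.1063×14.8) = 0.01371 K/W
R_total = 0.3334 K/W
Q = ΔT/R_total = 48/0.3334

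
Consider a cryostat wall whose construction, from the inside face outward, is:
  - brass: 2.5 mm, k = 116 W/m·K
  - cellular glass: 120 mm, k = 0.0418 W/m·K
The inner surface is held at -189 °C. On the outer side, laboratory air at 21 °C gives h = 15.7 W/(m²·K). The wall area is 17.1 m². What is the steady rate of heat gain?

Q ≈ 1220 W

Using the resistance-network approach (series):
R_brass = L/(kA) = 0.0025/(116×17.1) = 1.26×10^-6 K/W
R_cellular glass = L/(kA) = 0.12/(0.0418×17.1) = 0.1679 K/W
R_outer film = 1/(h_o·A) = 1/(15.7×17.1) = 0.003725 K/W
R_total = 0.1716 K/W
Q = ΔT / R_total = 210 / 0.1716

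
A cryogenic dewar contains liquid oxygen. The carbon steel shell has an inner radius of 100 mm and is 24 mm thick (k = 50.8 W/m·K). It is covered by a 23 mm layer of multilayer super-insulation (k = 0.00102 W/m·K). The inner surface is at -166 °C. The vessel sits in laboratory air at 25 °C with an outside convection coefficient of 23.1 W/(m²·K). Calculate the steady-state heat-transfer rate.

Spherical conduction: R = (1/r_in − 1/r_out)/(4πk) per layer; series-sum.
R_carbon steel shell = (1/0.1 − 1/0.124)/(4π×50.8) = 0.003032 K/W
R_multilayer super-insulation = (1/0.124 − 1/0.147)/(4π×0.00102) = 98.44 K/W
R_outer film = 1/(h·4πr_o²) = 1/(23.1×4π×0.147²) = 0.1594 K/W
R_total = 98.6 K/W
Q = ΔT/R_total = 191/98.6

Q ≈ 1.94 W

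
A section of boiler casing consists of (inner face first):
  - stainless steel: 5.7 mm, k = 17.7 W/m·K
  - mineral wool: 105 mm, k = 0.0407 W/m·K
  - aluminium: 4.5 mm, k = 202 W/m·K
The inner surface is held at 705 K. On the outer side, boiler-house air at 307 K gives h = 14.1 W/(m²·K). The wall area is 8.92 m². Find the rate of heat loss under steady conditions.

Q ≈ 1340 W

Series thermal resistances:
R_stainless steel = L/(kA) = 0.0057/(17.7×8.92) = 3.61×10^-5 K/W
R_mineral wool = L/(kA) = 0.105/(0.0407×8.92) = 0.2892 K/W
R_aluminium = L/(kA) = 0.0045/(202×8.92) = 2.497×10^-6 K/W
R_outer film = 1/(h_o·A) = 1/(14.1×8.92) = 0.007951 K/W
R_total = 0.2972 K/W
Q = ΔT / R_total = 398 / 0.2972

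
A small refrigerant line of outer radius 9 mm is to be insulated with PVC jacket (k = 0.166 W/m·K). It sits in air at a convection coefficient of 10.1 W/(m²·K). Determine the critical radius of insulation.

For a cylinder r_cr = k/h = 0.166/10.1
r_cr = 16.4 mm; since the bare radius (9 mm) is below r_cr, adding a thin layer of insulation will *increase* heat loss.

r_cr ≈ 16.4 mm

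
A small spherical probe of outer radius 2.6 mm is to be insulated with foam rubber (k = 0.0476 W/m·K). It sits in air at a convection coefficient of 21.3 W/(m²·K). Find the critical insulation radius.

r_cr ≈ 4.47 mm

For a sphere r_cr = 2k/h = 2×0.0476/21.3
r_cr = 4.47 mm; since the bare radius (2.6 mm) is below r_cr, adding a thin layer of insulation will *increase* heat loss.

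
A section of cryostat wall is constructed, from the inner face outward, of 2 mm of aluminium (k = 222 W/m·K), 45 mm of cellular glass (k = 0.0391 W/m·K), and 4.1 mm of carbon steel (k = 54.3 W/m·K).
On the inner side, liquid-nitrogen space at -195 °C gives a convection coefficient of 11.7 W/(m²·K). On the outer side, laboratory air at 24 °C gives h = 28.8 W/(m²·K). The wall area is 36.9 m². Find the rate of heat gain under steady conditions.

Q ≈ 6360 W

Thermal resistances in series:
R_inner film = 1/(h_i·A) = 1/(11.7×36.9) = 0.002316 K/W
R_aluminium = L/(kA) = 0.002/(222×36.9) = 2.441×10^-7 K/W
R_cellular glass = L/(kA) = 0.045/(0.0391×36.9) = 0.03119 K/W
R_carbon steel = L/(kA) = 0.0041/(54.3×36.9) = 2.046×10^-6 K/W
R_outer film = 1/(h_o·A) = 1/(28.8×36.9) = 9.41×10^-4 K/W
R_total = 0.03445 K/W
Q = ΔT / R_total = 219 / 0.03445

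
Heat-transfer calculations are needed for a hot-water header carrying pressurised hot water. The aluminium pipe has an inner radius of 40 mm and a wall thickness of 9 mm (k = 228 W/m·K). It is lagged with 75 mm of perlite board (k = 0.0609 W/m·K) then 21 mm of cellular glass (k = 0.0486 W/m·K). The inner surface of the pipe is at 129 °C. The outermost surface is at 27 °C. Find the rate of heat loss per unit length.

Treating each annulus and film as a series resistance:
R_aluminium pipe wall = ln(49/40)/(2π×228×1) = 1.417×10^-4 K/W
R_perlite board = ln(124/49)/(2π×0.0609×1) = 2.426 K/W
R_cellular glass = ln(145/124)/(2π×0.0486×1) = 0.5123 K/W
R_total = 2.939 K/W
Q = ΔT/R_total = 102/2.939

q′ ≈ 34.7 W/m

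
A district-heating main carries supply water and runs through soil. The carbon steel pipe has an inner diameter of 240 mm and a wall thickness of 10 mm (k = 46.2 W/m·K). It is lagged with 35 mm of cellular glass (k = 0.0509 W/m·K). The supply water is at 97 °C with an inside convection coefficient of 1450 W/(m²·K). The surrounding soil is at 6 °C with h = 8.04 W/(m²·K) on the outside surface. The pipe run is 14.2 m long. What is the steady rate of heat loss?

Treating each annulus and film as a series resistance:
R_inner film = 1/(h_i·2πr₁L) = 1/(1450×2π×0.12×14.2) = 6.441×10^-5 K/W
R_carbon steel pipe wall = ln(130/120)/(2π×46.2×14.2) = 1.942×10^-5 K/W
R_cellular glass = ln(165/130)/(2π×0.0509×14.2) = 0.0525 K/W
R_outer film = 1/(h_o·2πr_oL) = 1/(8.04×2π×0.165×14.2) = 0.008449 K/W
R_total = 0.06103 K/W
Q = ΔT/R_total = 91/0.06103

Q ≈ 1490 W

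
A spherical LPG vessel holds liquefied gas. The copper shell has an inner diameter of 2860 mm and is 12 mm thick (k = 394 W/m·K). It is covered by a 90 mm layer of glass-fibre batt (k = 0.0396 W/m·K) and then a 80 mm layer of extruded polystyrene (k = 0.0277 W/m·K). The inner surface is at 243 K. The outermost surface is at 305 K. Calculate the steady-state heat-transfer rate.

Q ≈ 354 W

For a spherical shell R = (1/r₁ − 1/r₂)/(4πk); film R = 1/(h·4πr²). In series:
R_copper shell = (1/1.43 − 1/1.442)/(4π×394) = 1.175×10^-6 K/W
R_glass-fibre batt = (1/1.442 − 1/1.532)/(4π×0.0396) = 0.08187 K/W
R_extruded polystyrene = (1/1.532 − 1/1.612)/(4π×0.0277) = 0.09306 K/W
R_total = 0.1749 K/W
Q = ΔT/R_total = 62/0.1749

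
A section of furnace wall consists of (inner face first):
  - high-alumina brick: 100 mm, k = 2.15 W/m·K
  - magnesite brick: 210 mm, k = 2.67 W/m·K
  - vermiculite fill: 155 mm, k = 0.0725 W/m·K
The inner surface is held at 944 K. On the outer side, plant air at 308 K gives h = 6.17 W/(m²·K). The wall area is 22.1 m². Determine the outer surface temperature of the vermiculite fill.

Thermal resistances in series:
R_high-alumina brick = L/(kA) = 0.1/(2.15×22.1) = 0.002105 K/W
R_magnesite brick = L/(kA) = 0.21/(2.67×22.1) = 0.003559 K/W
R_vermiculite fill = L/(kA) = 0.155/(0.0725×22.1) = 0.09674 K/W
R_outer film = 1/(h_o·A) = 1/(6.17×22.1) = 0.007334 K/W
R_total = 0.1097 K/W;  Q = ΔT/R_total = 636/0.1097 = 5796 W
T_interface = T_inner − Q·ΣR(inner→interface) = 944 − 5800×0.1024

T ≈ 351 K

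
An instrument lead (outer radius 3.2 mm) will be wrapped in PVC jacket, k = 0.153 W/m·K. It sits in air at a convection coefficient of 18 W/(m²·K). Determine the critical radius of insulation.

For a cylinder r_cr = k/h = 0.153/18
r_cr = 8.5 mm; since the bare radius (3.2 mm) is below r_cr, adding a thin layer of insulation will *increase* heat loss.

r_cr ≈ 8.5 mm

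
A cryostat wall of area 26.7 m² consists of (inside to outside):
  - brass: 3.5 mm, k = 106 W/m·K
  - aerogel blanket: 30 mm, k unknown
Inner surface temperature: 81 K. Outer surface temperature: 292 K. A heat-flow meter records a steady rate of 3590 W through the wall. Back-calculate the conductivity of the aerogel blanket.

k ≈ 0.0191 W/(m·K)

Model the wall as resistances in series:
R_brass = L/(kA) = 0.0035/(106×26.7) = 1.237×10^-6 K/W
Sum of known resistances R_other = 1.237×10^-6 K/W
Total R = ΔT/Q = 211/3590 = 0.05877 K/W
R_aerogel blanket = R_total − R_other = 0.05877 K/W
k = L/(R·A) = 0.03/(0.05877×26.7)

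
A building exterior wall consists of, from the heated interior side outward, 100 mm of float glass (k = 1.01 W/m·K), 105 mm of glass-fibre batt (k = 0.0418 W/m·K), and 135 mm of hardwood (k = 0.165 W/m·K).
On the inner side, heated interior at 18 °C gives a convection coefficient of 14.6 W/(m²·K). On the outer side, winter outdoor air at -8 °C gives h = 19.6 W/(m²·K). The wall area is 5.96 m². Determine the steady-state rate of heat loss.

Using the resistance-network approach (series):
R_inner film = 1/(h_i·A) = 1/(14.6×5.96) = 0.01149 K/W
R_float glass = L/(kA) = 0.1/(1.01×5.96) = 0.01661 K/W
R_glass-fibre batt = L/(kA) = 0.105/(0.0418×5.96) = 0.4215 K/W
R_hardwood = L/(kA) = 0.135/(0.165×5.96) = 0.1373 K/W
R_outer film = 1/(h_o·A) = 1/(19.6×5.96) = 0.00856 K/W
R_total = 0.5954 K/W
Q = ΔT / R_total = 26 / 0.5954

Q ≈ 43.7 W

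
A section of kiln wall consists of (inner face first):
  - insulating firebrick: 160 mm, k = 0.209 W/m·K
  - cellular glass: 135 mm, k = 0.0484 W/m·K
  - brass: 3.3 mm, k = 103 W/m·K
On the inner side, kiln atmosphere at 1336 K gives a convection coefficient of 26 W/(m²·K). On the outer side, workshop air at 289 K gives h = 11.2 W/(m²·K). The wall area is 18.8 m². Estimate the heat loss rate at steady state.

Using the resistance-network approach (series):
R_inner film = 1/(h_i·A) = 1/(26×18.8) = 0.002046 K/W
R_insulating firebrick = L/(kA) = 0.16/(0.209×18.8) = 0.04072 K/W
R_cellular glass = L/(kA) = 0.135/(0.0484×18.8) = 0.1484 K/W
R_brass = L/(kA) = 0.0033/(103×18.8) = 1.704×10^-6 K/W
R_outer film = 1/(h_o·A) = 1/(11.2×18.8) = 0.004749 K/W
R_total = 0.1959 K/W
Q = ΔT / R_total = 1047 / 0.1959

Q ≈ 5350 W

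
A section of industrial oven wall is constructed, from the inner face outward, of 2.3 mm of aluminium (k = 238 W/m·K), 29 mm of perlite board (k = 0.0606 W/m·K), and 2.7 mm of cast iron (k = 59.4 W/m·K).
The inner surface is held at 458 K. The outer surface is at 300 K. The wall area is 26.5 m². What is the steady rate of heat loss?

Series thermal resistances:
R_aluminium = L/(kA) = 0.0023/(238×26.5) = 3.647×10^-7 K/W
R_perlite board = L/(kA) = 0.029/(0.0606×26.5) = 0.01806 K/W
R_cast iron = L/(kA) = 0.0027/(59.4×26.5) = 1.715×10^-6 K/W
R_total = 0.01806 K/W
Q = ΔT / R_total = 158 / 0.01806

Q ≈ 8750 W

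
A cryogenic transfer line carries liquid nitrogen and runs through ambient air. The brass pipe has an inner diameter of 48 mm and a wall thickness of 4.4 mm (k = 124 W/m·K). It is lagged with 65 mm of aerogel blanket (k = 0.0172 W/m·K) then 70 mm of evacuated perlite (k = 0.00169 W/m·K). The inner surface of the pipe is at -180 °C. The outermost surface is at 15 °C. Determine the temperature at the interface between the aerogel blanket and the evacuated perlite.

T ≈ -146 °C

Treating each annulus and film as a series resistance:
R_brass pipe wall = ln(28.4/24)/(2π×124×1) = 2.161×10^-4 K/W
R_aerogel blanket = ln(93.4/28.4)/(2π×0.0172×1) = 11.02 K/W
R_evacuated perlite = ln(163.4/93.4)/(2π×0.00169×1) = 52.67 K/W
R_total = 63.69 K/W
Q = ΔT/R_total = 195/63.69
Q = 3.06 W/m
T_interface = T_inner + Q·ΣR(inner→interface) = -180 + 3.06×11.02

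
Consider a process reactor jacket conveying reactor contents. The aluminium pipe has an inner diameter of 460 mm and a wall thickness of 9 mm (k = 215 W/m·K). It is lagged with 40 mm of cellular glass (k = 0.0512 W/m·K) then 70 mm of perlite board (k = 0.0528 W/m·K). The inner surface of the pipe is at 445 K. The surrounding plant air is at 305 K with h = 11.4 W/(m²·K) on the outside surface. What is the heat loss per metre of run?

For a radial system each layer contributes R = ln(r_out/r_in)/(2πkL); films add R = 1/(hA).
R_aluminium pipe wall = ln(239/230)/(2π×215×1) = 2.841×10^-5 K/W
R_cellular glass = ln(279/239)/(2π×0.0512×1) = 0.481 K/W
R_perlite board = ln(349/279)/(2π×0.0528×1) = 0.6748 K/W
R_outer film = 1/(h_o·2πr_oL) = 1/(11.4×2π×0.349×1) = 0.04 K/W
R_total = 1.196 K/W
Q = ΔT/R_total = 140/1.196

q′ ≈ 117 W/m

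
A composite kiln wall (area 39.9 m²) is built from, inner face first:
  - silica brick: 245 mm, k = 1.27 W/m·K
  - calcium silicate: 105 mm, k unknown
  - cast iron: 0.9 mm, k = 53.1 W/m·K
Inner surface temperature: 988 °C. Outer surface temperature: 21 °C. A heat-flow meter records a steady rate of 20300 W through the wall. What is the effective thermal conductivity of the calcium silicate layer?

k ≈ 0.0615 W/(m·K)

Using the resistance-network approach (series):
R_silica brick = L/(kA) = 0.245/(1.27×39.9) = 0.004835 K/W
R_cast iron = L/(kA) = 0.0009/(53.1×39.9) = 4.248×10^-7 K/W
Sum of known resistances R_other = 0.004835 K/W
Total R = ΔT/Q = 967/20300 = 0.04764 K/W
R_calcium silicate = R_total − R_other = 0.0428 K/W
k = L/(R·A) = 0.105/(0.0428×39.9)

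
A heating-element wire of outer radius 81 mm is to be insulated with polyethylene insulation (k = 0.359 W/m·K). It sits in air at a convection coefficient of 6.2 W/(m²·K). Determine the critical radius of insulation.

r_cr ≈ 57.9 mm

For a cylinder r_cr = k/h = 0.359/6.2
r_cr = 57.9 mm; since the bare radius (81 mm) is above r_cr, any added insulation will reduce heat loss.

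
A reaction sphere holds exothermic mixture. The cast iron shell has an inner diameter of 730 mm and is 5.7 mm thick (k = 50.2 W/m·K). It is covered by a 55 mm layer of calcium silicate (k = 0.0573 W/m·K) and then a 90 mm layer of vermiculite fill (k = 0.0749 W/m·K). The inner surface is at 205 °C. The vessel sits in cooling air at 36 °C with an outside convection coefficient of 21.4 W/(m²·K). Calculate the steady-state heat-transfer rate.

Spherical conduction: R = (1/r_in − 1/r_out)/(4πk) per layer; series-sum.
R_cast iron shell = (1/0.365 − 1/0.3707)/(4π×50.2) = 6.678×10^-5 K/W
R_calcium silicate = (1/0.3707 − 1/0.4257)/(4π×0.0573) = 0.484 K/W
R_vermiculite fill = (1/0.4257 − 1/0.5157)/(4π×0.0749) = 0.4356 K/W
R_outer film = 1/(h·4πr_o²) = 1/(21.4×4π×0.5157²) = 0.01398 K/W
R_total = 0.9336 K/W
Q = ΔT/R_total = 169/0.9336

Q ≈ 181 W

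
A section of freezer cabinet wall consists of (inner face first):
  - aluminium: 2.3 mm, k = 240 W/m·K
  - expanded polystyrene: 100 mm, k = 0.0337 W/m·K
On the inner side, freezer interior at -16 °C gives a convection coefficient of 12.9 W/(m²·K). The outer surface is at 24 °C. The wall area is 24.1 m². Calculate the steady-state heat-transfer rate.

Q ≈ 317 W

Thermal resistances in series:
R_inner film = 1/(h_i·A) = 1/(12.9×24.1) = 0.003217 K/W
R_aluminium = L/(kA) = 0.0023/(240×24.1) = 3.976×10^-7 K/W
R_expanded polystyrene = L/(kA) = 0.1/(0.0337×24.1) = 0.1231 K/W
R_total = 0.1263 K/W
Q = ΔT / R_total = 40 / 0.1263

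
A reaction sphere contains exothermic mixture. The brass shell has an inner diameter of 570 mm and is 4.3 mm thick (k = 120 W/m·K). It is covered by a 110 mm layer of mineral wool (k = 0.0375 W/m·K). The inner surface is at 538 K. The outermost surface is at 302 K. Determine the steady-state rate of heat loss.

Radial (spherical) resistances in series:
R_brass shell = (1/0.285 − 1/0.2893)/(4π×120) = 3.458×10^-5 K/W
R_mineral wool = (1/0.2893 − 1/0.3993)/(4π×0.0375) = 2.021 K/W
R_total = 2.021 K/W
Q = ΔT/R_total = 236/2.021

Q ≈ 117 W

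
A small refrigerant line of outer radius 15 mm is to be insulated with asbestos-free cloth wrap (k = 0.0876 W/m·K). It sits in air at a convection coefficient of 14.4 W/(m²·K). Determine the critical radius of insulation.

For a cylinder r_cr = k/h = 0.0876/14.4
r_cr = 6.08 mm; since the bare radius (15 mm) is above r_cr, any added insulation will reduce heat loss.

r_cr ≈ 6.08 mm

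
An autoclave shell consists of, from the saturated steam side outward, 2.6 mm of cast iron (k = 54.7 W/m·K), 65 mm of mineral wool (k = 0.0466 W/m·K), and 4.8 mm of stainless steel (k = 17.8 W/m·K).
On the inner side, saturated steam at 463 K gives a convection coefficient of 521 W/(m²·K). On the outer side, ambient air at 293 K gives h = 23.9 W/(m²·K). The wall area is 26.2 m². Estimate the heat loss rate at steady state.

Model the wall as resistances in series:
R_inner film = 1/(h_i·A) = 1/(521×26.2) = 7.326×10^-5 K/W
R_cast iron = L/(kA) = 0.0026/(54.7×26.2) = 1.814×10^-6 K/W
R_mineral wool = L/(kA) = 0.065/(0.0466×26.2) = 0.05324 K/W
R_stainless steel = L/(kA) = 0.0048/(17.8×26.2) = 1.029×10^-5 K/W
R_outer film = 1/(h_o·A) = 1/(23.9×26.2) = 0.001597 K/W
R_total = 0.05492 K/W
Q = ΔT / R_total = 170 / 0.05492

Q ≈ 3100 W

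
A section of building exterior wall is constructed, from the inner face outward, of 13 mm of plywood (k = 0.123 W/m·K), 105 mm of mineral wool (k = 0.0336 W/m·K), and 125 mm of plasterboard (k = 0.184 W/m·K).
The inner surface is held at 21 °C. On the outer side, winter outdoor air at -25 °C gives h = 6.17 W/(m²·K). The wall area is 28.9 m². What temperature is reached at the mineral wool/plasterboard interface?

T ≈ -15.5 °C

Model the wall as resistances in series:
R_plywood = L/(kA) = 0.013/(0.123×28.9) = 0.003657 K/W
R_mineral wool = L/(kA) = 0.105/(0.0336×28.9) = 0.1081 K/W
R_plasterboard = L/(kA) = 0.125/(0.184×28.9) = 0.02351 K/W
R_outer film = 1/(h_o·A) = 1/(6.17×28.9) = 0.005608 K/W
R_total = 0.1409 K/W;  Q = ΔT/R_total = 46/0.1409 = 326.5 W
T_interface = T_inner − Q·ΣR(inner→interface) = 21 − 326×0.1118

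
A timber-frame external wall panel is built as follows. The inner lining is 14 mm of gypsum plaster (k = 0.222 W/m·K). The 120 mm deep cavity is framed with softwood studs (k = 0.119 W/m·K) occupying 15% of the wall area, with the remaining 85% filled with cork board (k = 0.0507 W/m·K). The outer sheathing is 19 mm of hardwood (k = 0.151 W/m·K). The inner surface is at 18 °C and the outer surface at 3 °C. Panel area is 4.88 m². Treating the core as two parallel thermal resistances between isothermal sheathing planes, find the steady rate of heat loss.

Sheathing layers in series; stud and cavity paths in parallel between them.
R_inner = 0.014/(0.222×4.88) = 0.01292 K/W
R_stud  = 0.12/(0.119×0.15×4.88) = 1.378 K/W
R_cav   = 0.12/(0.0507×0.85×4.88) = 0.5706 K/W
1/R_core = 1/R_stud + 1/R_cav → R_core = 0.4035 K/W
R_outer = 0.019/(0.151×4.88) = 0.02578 K/W
R_total = 0.4422 K/W
Q = ΔT/R_total = 15/0.4422

Q ≈ 33.9 W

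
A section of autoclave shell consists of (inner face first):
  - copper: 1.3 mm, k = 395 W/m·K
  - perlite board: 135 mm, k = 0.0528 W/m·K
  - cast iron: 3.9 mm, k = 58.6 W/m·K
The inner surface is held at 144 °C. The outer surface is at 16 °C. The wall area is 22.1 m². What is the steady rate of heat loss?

Q ≈ 1110 W

Model the wall as resistances in series:
R_copper = L/(kA) = 0.0013/(395×22.1) = 1.489×10^-7 K/W
R_perlite board = L/(kA) = 0.135/(0.0528×22.1) = 0.1157 K/W
R_cast iron = L/(kA) = 0.0039/(58.6×22.1) = 3.011×10^-6 K/W
R_total = 0.1157 K/W
Q = ΔT / R_total = 128 / 0.1157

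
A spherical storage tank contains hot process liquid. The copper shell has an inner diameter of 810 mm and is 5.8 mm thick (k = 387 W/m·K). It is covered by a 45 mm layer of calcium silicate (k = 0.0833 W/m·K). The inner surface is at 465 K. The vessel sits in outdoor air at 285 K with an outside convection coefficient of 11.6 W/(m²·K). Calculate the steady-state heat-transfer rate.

For a spherical shell R = (1/r₁ − 1/r₂)/(4πk); film R = 1/(h·4πr²). In series:
R_copper shell = (1/0.405 − 1/0.4108)/(4π×387) = 7.168×10^-6 K/W
R_calcium silicate = (1/0.4108 − 1/0.4558)/(4π×0.0833) = 0.2296 K/W
R_outer film = 1/(h·4πr_o²) = 1/(11.6×4π×0.4558²) = 0.03302 K/W
R_total = 0.2626 K/W
Q = ΔT/R_total = 180/0.2626

Q ≈ 685 W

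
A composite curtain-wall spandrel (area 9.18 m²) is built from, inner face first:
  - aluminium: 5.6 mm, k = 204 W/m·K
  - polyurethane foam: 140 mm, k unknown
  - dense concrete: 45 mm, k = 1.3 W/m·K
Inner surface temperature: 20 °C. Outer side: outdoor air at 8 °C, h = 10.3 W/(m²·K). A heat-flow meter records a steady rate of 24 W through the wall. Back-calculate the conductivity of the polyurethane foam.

k ≈ 0.0314 W/(m·K)

Model the wall as resistances in series:
R_aluminium = L/(kA) = 0.0056/(204×9.18) = 2.99×10^-6 K/W
R_dense concrete = L/(kA) = 0.045/(1.3×9.18) = 0.003771 K/W
R_outer film = 1/(h_o·A) = 1/(10.3×9.18) = 0.01058 K/W
Sum of known resistances R_other = 0.01435 K/W
Total R = ΔT/Q = 12/24 = 0.5 K/W
R_polyurethane foam = R_total − R_other = 0.4857 K/W
k = L/(R·A) = 0.14/(0.4857×9.18)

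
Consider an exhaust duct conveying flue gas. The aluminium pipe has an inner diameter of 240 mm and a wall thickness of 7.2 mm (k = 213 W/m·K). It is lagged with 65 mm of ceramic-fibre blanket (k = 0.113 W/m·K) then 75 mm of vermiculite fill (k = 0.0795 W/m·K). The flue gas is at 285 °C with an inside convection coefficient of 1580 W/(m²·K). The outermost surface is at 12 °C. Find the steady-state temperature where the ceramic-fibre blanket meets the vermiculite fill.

Treating each annulus and film as a series resistance:
R_inner film = 1/(h_i·2πr₁L) = 1/(1580×2π×0.12×1) = 8.394×10^-4 K/W
R_aluminium pipe wall = ln(127.2/120)/(2π×213×1) = 4.354×10^-5 K/W
R_ceramic-fibre blanket = ln(192.2/127.2)/(2π×0.113×1) = 0.5814 K/W
R_vermiculite fill = ln(267.2/192.2)/(2π×0.0795×1) = 0.6596 K/W
R_total = 1.242 K/W
Q = ΔT/R_total = 273/1.242
Q = 220 W/m
T_interface = T_inner − Q·ΣR(inner→interface) = 285 − 220×0.5823

T ≈ 157 °C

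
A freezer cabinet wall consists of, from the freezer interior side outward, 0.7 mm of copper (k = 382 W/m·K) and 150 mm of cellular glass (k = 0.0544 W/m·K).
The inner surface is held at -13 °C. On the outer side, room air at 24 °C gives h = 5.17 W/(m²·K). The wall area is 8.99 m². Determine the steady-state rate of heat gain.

Thermal resistances in series:
R_copper = L/(kA) = 0.0007/(382×8.99) = 2.038×10^-7 K/W
R_cellular glass = L/(kA) = 0.15/(0.0544×8.99) = 0.3067 K/W
R_outer film = 1/(h_o·A) = 1/(5.17×8.99) = 0.02152 K/W
R_total = 0.3282 K/W
Q = ΔT / R_total = 37 / 0.3282

Q ≈ 113 W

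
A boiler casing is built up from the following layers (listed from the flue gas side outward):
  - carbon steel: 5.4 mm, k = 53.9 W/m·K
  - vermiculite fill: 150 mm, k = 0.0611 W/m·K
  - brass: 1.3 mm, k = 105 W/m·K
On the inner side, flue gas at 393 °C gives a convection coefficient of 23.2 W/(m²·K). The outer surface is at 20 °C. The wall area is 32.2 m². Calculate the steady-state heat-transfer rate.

Model the wall as resistances in series:
R_inner film = 1/(h_i·A) = 1/(23.2×32.2) = 0.001339 K/W
R_carbon steel = L/(kA) = 0.0054/(53.9×32.2) = 3.111×10^-6 K/W
R_vermiculite fill = L/(kA) = 0.15/(0.0611×32.2) = 0.07624 K/W
R_brass = L/(kA) = 0.0013/(105×32.2) = 3.845×10^-7 K/W
R_total = 0.07758 K/W
Q = ΔT / R_total = 373 / 0.07758

Q ≈ 4810 W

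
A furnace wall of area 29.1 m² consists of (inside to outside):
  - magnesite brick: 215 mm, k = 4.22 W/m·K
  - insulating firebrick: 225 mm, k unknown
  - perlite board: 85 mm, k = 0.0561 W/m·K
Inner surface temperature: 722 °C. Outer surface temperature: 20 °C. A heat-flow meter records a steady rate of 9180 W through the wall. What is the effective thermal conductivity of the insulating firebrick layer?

k ≈ 0.341 W/(m·K)

Model the wall as resistances in series:
R_magnesite brick = L/(kA) = 0.215/(4.22×29.1) = 0.001751 K/W
R_perlite board = L/(kA) = 0.085/(0.0561×29.1) = 0.05207 K/W
Sum of known resistances R_other = 0.05382 K/W
Total R = ΔT/Q = 702/9180 = 0.07647 K/W
R_insulating firebrick = R_total − R_other = 0.02265 K/W
k = L/(R·A) = 0.225/(0.02265×29.1)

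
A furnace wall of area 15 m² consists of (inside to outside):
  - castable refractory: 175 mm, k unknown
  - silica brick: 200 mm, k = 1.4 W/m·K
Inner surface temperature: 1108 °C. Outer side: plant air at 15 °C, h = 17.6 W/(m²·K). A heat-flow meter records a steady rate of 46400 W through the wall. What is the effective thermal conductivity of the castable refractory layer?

Model the wall as resistances in series:
R_silica brick = L/(kA) = 0.2/(1.4×15) = 0.009524 K/W
R_outer film = 1/(h_o·A) = 1/(17.6×15) = 0.003788 K/W
Sum of known resistances R_other = 0.01331 K/W
Total R = ΔT/Q = 1093/46400 = 0.02356 K/W
R_castable refractory = R_total − R_other = 0.01024 K/W
k = L/(R·A) = 0.175/(0.01024×15)

k ≈ 1.14 W/(m·K)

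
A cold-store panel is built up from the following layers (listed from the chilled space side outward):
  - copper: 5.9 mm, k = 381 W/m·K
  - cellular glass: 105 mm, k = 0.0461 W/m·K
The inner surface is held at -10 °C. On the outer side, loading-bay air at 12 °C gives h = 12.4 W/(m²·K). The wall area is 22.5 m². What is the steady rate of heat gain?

Q ≈ 210 W

Treating each layer as a thermal resistance in series:
R_copper = L/(kA) = 0.0059/(381×22.5) = 6.882×10^-7 K/W
R_cellular glass = L/(kA) = 0.105/(0.0461×22.5) = 0.1012 K/W
R_outer film = 1/(h_o·A) = 1/(12.4×22.5) = 0.003584 K/W
R_total = 0.1048 K/W
Q = ΔT / R_total = 22 / 0.1048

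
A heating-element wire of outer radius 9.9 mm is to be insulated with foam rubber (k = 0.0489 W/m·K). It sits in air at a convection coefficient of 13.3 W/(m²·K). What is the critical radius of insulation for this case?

For a cylinder r_cr = k/h = 0.0489/13.3
r_cr = 3.68 mm; since the bare radius (9.9 mm) is above r_cr, any added insulation will reduce heat loss.

r_cr ≈ 3.68 mm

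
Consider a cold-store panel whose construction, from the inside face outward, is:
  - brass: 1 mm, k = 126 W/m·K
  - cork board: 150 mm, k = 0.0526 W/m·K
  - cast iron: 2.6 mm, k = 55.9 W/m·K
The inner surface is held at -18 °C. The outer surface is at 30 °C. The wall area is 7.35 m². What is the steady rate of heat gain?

Q ≈ 124 W

Series thermal resistances:
R_brass = L/(kA) = 0.001/(126×7.35) = 1.08×10^-6 K/W
R_cork board = L/(kA) = 0.15/(0.0526×7.35) = 0.388 K/W
R_cast iron = L/(kA) = 0.0026/(55.9×7.35) = 6.328×10^-6 K/W
R_total = 0.388 K/W
Q = ΔT / R_total = 48 / 0.388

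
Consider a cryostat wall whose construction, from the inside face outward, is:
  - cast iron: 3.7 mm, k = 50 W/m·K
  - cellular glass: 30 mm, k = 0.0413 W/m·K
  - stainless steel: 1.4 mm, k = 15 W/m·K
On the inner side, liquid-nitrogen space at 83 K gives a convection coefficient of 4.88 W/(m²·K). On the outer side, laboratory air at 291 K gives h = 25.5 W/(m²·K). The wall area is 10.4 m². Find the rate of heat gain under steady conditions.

Q ≈ 2230 W

Series thermal resistances:
R_inner film = 1/(h_i·A) = 1/(4.88×10.4) = 0.0197 K/W
R_cast iron = L/(kA) = 0.0037/(50×10.4) = 7.115×10^-6 K/W
R_cellular glass = L/(kA) = 0.03/(0.0413×10.4) = 0.06985 K/W
R_stainless steel = L/(kA) = 0.0014/(15×10.4) = 8.974×10^-6 K/W
R_outer film = 1/(h_o·A) = 1/(25.5×10.4) = 0.003771 K/W
R_total = 0.09334 K/W
Q = ΔT / R_total = 208 / 0.09334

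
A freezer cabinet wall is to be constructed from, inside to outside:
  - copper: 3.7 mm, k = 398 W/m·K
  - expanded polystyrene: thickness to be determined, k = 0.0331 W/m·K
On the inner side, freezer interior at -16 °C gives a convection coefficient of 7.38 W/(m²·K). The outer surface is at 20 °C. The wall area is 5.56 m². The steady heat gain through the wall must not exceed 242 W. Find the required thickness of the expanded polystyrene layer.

Using the resistance-network approach (series):
R_inner film = 1/(h_i·A) = 1/(7.38×5.56) = 0.02437 K/W
R_copper = L/(kA) = 0.0037/(398×5.56) = 1.672×10^-6 K/W
Sum of the known resistances R_other = 0.02437 K/W
Required total resistance R_tot = ΔT/Q_allow = 36/242 = 0.1488 K/W
R_expanded polystyrene = R_tot − R_other = 0.1244 K/W
L = R·k·A = 0.1244×0.0331×5.56

L ≈ 22.9 mm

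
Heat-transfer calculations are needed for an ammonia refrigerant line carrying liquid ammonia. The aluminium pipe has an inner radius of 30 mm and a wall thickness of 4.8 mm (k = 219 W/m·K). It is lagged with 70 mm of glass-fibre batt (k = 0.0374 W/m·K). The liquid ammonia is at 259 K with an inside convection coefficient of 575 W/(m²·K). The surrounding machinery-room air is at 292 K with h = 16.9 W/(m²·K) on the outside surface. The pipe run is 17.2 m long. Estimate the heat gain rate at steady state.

Radial resistances (cylindrical: R_cond = ln(r_o/r_i)/(2πkL), R_conv = 1/(h·2πrL)):
R_inner film = 1/(h_i·2πr₁L) = 1/(575×2π×0.03×17.2) = 5.364×10^-4 K/W
R_aluminium pipe wall = ln(34.8/30)/(2π×219×17.2) = 6.271×10^-6 K/W
R_glass-fibre batt = ln(104.8/34.8)/(2π×0.0374×17.2) = 0.2728 K/W
R_outer film = 1/(h_o·2πr_oL) = 1/(16.9×2π×0.1048×17.2) = 0.005224 K/W
R_total = 0.2785 K/W
Q = ΔT/R_total = 33/0.2785

Q ≈ 118 W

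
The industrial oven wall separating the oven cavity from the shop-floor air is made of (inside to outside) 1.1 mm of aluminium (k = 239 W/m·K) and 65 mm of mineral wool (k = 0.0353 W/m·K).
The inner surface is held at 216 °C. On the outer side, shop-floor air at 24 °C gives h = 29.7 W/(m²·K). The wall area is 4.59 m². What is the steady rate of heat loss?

Q ≈ 470 W

Treating each layer as a thermal resistance in series:
R_aluminium = L/(kA) = 0.0011/(239×4.59) = 1.003×10^-6 K/W
R_mineral wool = L/(kA) = 0.065/(0.0353×4.59) = 0.4012 K/W
R_outer film = 1/(h_o·A) = 1/(29.7×4.59) = 0.007336 K/W
R_total = 0.4085 K/W
Q = ΔT / R_total = 192 / 0.4085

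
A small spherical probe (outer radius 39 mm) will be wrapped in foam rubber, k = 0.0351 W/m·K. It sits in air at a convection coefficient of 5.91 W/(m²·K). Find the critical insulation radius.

For a sphere r_cr = 2k/h = 2×0.0351/5.91
r_cr = 11.9 mm; since the bare radius (39 mm) is above r_cr, any added insulation will reduce heat loss.

r_cr ≈ 11.9 mm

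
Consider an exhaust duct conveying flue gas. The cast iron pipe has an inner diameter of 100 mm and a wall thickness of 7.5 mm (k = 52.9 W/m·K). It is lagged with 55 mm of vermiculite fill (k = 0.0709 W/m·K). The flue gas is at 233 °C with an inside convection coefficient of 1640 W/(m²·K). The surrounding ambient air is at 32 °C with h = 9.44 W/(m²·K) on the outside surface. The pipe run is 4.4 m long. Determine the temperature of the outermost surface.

For a radial system each layer contributes R = ln(r_out/r_in)/(2πkL); films add R = 1/(hA).
R_inner film = 1/(h_i·2πr₁L) = 1/(1640×2π×0.05×4.4) = 4.411×10^-4 K/W
R_cast iron pipe wall = ln(57.5/50)/(2π×52.9×4.4) = 9.557×10^-5 K/W
R_vermiculite fill = ln(112.5/57.5)/(2π×0.0709×4.4) = 0.3424 K/W
R_outer film = 1/(h_o·2πr_oL) = 1/(9.44×2π×0.1125×4.4) = 0.03406 K/W
R_total = 0.377 K/W
Q = ΔT/R_total = 201/0.377
Q = 533 W
T_interface = T_inner − Q·ΣR(inner→interface) = 233 − 533×0.343

T ≈ 50.2 °C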